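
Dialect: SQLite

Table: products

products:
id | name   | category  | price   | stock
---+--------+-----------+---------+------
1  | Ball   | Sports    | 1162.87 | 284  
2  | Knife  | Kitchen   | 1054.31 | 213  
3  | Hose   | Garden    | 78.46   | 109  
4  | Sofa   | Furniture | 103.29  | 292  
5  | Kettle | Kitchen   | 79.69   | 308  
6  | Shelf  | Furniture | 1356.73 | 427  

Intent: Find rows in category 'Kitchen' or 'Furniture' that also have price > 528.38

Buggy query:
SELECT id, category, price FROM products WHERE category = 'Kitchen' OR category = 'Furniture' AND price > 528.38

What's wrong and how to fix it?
Bug: AND binds tighter than OR, so this parses as category = 'Kitchen' OR (category = 'Furniture' AND price > 528.38)

Fix: Add parentheses around the OR so the AND applies to both alternatives

Corrected query:
SELECT id, category, price FROM products WHERE (category = 'Kitchen' OR category = 'Furniture') AND price > 528.38

Result:
id | category  | price  
---+-----------+--------
2  | Kitchen   | 1054.31
6  | Furniture | 1356.73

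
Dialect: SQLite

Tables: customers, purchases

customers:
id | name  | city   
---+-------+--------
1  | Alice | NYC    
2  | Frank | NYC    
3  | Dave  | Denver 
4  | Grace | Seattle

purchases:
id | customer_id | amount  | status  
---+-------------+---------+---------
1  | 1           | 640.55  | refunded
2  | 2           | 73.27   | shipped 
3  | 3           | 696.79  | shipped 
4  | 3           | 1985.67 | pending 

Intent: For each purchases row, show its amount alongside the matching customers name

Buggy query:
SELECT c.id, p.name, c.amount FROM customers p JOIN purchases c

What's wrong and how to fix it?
Bug: JOIN with no ON clause produces a cartesian product; every purchases row pairs with every customers row

Fix: Add ON c.customer_id = p.id to the JOIN

Corrected query:
SELECT c.id, p.name, c.amount FROM customers p JOIN purchases c ON c.customer_id = p.id

Result:
id | name  | amount 
---+-------+--------
1  | Alice | 640.55 
2  | Frank | 73.27  
3  | Dave  | 696.79 
4  | Dave  | 1985.67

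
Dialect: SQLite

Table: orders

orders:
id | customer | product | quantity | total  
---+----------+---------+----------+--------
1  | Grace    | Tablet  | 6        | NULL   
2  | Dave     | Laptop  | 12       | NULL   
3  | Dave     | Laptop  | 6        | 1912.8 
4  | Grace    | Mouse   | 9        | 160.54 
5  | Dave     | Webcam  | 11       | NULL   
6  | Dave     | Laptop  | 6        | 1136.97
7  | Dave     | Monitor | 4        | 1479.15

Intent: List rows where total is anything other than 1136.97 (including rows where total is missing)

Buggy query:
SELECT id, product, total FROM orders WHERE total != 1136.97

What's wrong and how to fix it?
Bug: Inequality against NULL is unknown, not true; rows with NULL are dropped

Fix: Handle NULL separately with IS NULL alongside the inequality

Corrected query:
SELECT id, product, total FROM orders WHERE total != 1136.97 OR total IS NULL

Result:
id | product | total  
---+---------+--------
1  | Tablet  | NULL   
2  | Laptop  | NULL   
3  | Laptop  | 1912.8 
4  | Mouse   | 160.54 
5  | Webcam  | NULL   
7  | Monitor | 1479.15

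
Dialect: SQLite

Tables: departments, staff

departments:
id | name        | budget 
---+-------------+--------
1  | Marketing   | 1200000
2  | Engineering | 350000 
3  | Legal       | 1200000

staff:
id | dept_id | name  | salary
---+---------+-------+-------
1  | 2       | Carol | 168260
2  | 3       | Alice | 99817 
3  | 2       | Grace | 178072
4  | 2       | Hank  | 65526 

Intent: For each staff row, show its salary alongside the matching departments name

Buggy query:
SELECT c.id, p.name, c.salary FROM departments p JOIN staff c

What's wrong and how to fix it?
Bug: Missing join condition: each staff row is matched to all departments rows instead of just its own

Fix: Specify the join condition linking the foreign key to the parent id

Corrected query:
SELECT c.id, p.name, c.salary FROM departments p JOIN staff c ON c.dept_id = p.id

Result:
id | name        | salary
---+-------------+-------
1  | Engineering | 168260
2  | Legal       | 99817 
3  | Engineering | 178072
4  | Engineering | 65526 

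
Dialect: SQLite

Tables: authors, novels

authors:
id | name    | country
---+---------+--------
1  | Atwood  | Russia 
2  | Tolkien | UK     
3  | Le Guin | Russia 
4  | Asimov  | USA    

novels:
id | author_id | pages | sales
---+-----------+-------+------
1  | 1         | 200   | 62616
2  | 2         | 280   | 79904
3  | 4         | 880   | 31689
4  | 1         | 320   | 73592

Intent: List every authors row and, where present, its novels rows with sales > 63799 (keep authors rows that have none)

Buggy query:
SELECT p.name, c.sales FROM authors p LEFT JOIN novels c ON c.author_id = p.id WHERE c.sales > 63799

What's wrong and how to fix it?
Bug: Filtering c.sales in WHERE discards the NULL rows produced by LEFT JOIN, turning it into an inner join

Fix: Move the right-table condition into the ON clause so unmatched parents are kept

Corrected query:
SELECT p.name, c.sales FROM authors p LEFT JOIN novels c ON c.author_id = p.id AND c.sales > 63799

Result:
name    | sales
--------+------
Atwood  | 73592
Tolkien | 79904
Le Guin | NULL 
Asimov  | NULL 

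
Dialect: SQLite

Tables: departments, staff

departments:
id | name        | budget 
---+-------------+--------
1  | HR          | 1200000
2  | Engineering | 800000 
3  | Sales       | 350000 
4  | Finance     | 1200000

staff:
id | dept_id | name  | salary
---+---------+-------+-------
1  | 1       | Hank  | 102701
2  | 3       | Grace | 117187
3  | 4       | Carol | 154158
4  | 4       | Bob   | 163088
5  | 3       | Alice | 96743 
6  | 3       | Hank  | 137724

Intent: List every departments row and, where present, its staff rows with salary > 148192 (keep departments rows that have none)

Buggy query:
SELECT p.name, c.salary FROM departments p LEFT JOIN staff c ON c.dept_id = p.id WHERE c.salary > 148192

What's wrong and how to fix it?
Bug: Filtering c.salary in WHERE discards the NULL rows produced by LEFT JOIN, turning it into an inner join

Fix: Move the right-table condition into the ON clause so unmatched parents are kept

Corrected query:
SELECT p.name, c.salary FROM departments p LEFT JOIN staff c ON c.dept_id = p.id AND c.salary > 148192

Result:
name        | salary
------------+-------
HR          | NULL  
Engineering | NULL  
Sales       | NULL  
Finance     | 154158
Finance     | 163088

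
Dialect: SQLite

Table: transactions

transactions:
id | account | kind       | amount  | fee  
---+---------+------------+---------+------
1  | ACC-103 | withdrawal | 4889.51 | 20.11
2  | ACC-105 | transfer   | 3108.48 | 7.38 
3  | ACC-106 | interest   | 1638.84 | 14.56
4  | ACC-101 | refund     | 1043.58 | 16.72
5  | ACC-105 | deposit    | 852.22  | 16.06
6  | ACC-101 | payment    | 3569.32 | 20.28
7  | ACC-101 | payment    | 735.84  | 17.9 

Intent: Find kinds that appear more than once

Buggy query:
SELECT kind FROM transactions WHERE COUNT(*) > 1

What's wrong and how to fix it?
Bug: COUNT(*) is an aggregate and cannot be used in WHERE

Fix: GROUP BY kind, then filter groups with HAVING COUNT(*) > 1

Corrected query:
SELECT kind FROM transactions GROUP BY kind HAVING COUNT(*) > 1

Result:
kind   
-------
payment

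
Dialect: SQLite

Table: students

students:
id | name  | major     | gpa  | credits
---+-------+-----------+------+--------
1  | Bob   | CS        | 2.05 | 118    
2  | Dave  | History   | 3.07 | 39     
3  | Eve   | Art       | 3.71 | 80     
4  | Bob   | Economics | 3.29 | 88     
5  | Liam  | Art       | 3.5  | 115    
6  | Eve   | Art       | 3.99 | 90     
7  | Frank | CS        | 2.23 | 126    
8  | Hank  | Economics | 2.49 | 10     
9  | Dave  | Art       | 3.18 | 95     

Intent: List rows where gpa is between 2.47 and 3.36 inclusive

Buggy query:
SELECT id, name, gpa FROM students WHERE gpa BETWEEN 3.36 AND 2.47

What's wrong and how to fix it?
Bug: The bounds are reversed; BETWEEN a AND b requires a <= b to match anything

Fix: Write BETWEEN 2.47 AND 3.36

Corrected query:
SELECT id, name, gpa FROM students WHERE gpa BETWEEN 2.47 AND 3.36

Result:
id | name | gpa 
---+------+-----
2  | Dave | 3.07
4  | Bob  | 3.29
8  | Hank | 2.49
9  | Dave | 3.18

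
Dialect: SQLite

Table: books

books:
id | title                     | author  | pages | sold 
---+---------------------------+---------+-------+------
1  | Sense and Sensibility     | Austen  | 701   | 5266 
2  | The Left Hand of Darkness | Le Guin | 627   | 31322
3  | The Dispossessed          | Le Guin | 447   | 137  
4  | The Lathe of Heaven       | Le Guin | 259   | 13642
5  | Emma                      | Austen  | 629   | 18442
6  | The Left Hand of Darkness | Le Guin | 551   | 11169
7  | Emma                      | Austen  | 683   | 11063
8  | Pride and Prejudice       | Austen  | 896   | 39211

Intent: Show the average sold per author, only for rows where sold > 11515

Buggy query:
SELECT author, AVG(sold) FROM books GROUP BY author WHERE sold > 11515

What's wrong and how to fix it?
Bug: Row-level WHERE must come before GROUP BY in the clause order

Fix: Place WHERE between FROM and GROUP BY

Corrected query:
SELECT author, AVG(sold) FROM books WHERE sold > 11515 GROUP BY author

Result:
author  | AVG(sold)
--------+----------
Austen  | 28826.5  
Le Guin | 22482    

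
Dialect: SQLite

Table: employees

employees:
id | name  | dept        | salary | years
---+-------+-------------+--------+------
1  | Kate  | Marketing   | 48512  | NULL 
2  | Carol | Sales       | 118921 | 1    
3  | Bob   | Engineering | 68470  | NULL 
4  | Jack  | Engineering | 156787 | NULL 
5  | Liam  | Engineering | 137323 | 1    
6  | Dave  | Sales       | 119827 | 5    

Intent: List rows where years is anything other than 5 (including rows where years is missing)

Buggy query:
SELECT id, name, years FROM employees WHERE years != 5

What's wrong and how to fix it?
Bug: Inequality against NULL is unknown, not true; rows with NULL are dropped

Fix: Add an explicit OR years IS NULL to include the missing-value rows

Corrected query:
SELECT id, name, years FROM employees WHERE years != 5 OR years IS NULL

Result:
id | name  | years
---+-------+------
1  | Kate  | NULL 
2  | Carol | 1    
3  | Bob   | NULL 
4  | Jack  | NULL 
5  | Liam  | 1    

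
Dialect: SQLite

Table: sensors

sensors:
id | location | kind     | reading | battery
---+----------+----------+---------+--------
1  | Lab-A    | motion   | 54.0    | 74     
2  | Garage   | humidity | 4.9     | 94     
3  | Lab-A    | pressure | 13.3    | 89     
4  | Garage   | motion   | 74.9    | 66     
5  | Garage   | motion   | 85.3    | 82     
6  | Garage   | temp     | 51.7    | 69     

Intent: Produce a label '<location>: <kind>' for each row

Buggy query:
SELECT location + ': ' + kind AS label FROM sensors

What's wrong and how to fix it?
Bug: SQLite uses || for string concatenation; + coerces text to numbers (yielding 0)

Fix: Use the || operator for string concatenation

Corrected query:
SELECT location || ': ' || kind AS label FROM sensors

Result:
label           
----------------
Lab-A: motion   
Garage: humidity
Lab-A: pressure 
Garage: motion  
Garage: motion  
Garage: temp    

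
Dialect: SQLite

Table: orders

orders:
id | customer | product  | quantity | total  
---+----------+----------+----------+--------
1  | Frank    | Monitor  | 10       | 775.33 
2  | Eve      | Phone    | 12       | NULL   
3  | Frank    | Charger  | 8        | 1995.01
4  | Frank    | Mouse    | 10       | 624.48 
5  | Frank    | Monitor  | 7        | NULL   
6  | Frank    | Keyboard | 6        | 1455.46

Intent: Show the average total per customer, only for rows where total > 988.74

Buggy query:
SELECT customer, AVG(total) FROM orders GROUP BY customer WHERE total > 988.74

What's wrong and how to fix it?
Bug: Row-level WHERE must come before GROUP BY in the clause order

Fix: Place WHERE between FROM and GROUP BY

Corrected query:
SELECT customer, AVG(total) FROM orders WHERE total > 988.74 GROUP BY customer

Result:
customer | AVG(total)
---------+-----------
Frank    | 1725.235  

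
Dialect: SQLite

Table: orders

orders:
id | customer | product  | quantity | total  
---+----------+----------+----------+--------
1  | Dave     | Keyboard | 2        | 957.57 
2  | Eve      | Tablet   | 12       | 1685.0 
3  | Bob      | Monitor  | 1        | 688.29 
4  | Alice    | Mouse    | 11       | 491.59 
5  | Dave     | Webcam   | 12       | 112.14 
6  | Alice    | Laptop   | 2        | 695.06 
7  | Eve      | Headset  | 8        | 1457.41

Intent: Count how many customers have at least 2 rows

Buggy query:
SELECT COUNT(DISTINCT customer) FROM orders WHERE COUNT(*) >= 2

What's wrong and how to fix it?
Bug: WHERE filters individual rows, not groups, so a group-level COUNT is invalid there

Fix: Use a subquery that GROUPs and filters with HAVING, then count its rows

Corrected query:
SELECT COUNT(*) FROM (SELECT customer FROM orders GROUP BY customer HAVING COUNT(*) >= 2)

Result:
COUNT(*)
--------
3       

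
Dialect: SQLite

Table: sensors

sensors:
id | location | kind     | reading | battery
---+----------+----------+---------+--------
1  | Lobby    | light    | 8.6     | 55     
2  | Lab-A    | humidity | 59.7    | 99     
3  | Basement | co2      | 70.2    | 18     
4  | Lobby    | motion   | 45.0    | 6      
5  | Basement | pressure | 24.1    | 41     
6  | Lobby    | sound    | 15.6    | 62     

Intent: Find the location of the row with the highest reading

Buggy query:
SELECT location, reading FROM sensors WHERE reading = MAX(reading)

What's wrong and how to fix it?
Bug: WHERE is evaluated per row; an aggregate over the whole table isn't defined there

Fix: Use a subquery: WHERE reading = (SELECT MAX(reading) FROM sensors)

Corrected query:
SELECT location, reading FROM sensors WHERE reading = (SELECT MAX(reading) FROM sensors)

Result:
location | reading
---------+--------
Basement | 70.2   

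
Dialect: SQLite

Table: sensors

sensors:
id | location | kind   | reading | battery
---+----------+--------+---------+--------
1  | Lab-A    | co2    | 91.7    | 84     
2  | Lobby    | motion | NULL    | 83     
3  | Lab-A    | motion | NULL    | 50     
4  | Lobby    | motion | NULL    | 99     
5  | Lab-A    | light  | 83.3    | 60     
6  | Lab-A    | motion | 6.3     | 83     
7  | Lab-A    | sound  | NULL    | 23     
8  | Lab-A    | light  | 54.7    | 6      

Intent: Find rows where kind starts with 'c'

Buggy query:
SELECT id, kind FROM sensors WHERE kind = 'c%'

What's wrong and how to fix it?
Bug: '=' compares the literal string including the % character; pattern matching needs LIKE

Fix: Use LIKE for wildcard pattern matching

Corrected query:
SELECT id, kind FROM sensors WHERE kind LIKE 'c%'

Result:
id | kind
---+-----
1  | co2 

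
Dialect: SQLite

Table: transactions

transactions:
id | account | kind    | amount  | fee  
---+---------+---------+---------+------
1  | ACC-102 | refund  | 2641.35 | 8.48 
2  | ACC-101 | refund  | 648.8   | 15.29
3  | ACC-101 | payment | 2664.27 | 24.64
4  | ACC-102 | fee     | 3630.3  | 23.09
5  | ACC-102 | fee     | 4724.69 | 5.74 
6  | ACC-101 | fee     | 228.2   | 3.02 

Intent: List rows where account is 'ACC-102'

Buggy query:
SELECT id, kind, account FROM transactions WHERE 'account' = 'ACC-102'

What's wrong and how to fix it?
Bug: Single quotes denote string literals in SQL; the column name is being compared as a constant string

Fix: Reference the column as account without single quotes

Corrected query:
SELECT id, kind, account FROM transactions WHERE account = 'ACC-102'

Result:
id | kind   | account
---+--------+--------
1  | refund | ACC-102
4  | fee    | ACC-102
5  | fee    | ACC-102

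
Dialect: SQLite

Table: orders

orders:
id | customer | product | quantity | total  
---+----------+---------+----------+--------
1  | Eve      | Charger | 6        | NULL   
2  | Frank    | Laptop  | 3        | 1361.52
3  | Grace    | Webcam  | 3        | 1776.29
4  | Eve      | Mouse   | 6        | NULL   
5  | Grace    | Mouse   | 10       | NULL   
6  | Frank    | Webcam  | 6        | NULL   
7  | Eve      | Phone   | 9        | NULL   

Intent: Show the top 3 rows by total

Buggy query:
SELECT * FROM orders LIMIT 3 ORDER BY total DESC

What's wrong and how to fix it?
Bug: ORDER BY cannot follow LIMIT; LIMIT is the final clause

Fix: Swap the clauses: ORDER BY first, then LIMIT

Corrected query:
SELECT * FROM orders ORDER BY total DESC LIMIT 3

Result:
id | customer | product | quantity | total  
---+----------+---------+----------+--------
3  | Grace    | Webcam  | 3        | 1776.29
2  | Frank    | Laptop  | 3        | 1361.52
1  | Eve      | Charger | 6        | NULL   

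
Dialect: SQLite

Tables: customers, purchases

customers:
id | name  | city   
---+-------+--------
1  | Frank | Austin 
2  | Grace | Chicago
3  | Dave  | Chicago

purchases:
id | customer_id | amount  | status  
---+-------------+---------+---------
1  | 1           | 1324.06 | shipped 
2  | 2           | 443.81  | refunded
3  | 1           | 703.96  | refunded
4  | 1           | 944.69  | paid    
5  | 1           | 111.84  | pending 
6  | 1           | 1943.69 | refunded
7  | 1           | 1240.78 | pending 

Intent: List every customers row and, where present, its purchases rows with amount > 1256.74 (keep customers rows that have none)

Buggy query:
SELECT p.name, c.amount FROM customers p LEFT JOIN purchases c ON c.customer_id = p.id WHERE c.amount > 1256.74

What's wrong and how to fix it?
Bug: Filtering c.amount in WHERE discards the NULL rows produced by LEFT JOIN, turning it into an inner join

Fix: Put 'c.amount > 1256.74' in the JOIN's ON clause instead of WHERE

Corrected query:
SELECT p.name, c.amount FROM customers p LEFT JOIN purchases c ON c.customer_id = p.id AND c.amount > 1256.74

Result:
name  | amount 
------+--------
Frank | 1324.06
Frank | 1943.69
Grace | NULL   
Dave  | NULL   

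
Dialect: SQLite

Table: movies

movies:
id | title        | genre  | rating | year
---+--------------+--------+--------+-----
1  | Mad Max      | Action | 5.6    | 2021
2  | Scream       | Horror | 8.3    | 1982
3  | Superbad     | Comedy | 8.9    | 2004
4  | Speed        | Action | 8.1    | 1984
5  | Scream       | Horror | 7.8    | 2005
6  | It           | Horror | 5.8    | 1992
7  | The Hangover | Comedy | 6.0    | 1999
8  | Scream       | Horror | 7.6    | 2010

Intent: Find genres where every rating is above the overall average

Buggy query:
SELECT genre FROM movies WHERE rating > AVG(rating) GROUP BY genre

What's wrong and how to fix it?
Bug: WHERE evaluates per row before aggregation, so AVG() is unavailable

Fix: Compute the overall average in a scalar subquery and compare each group's MIN against it in HAVING

Corrected query:
SELECT genre FROM movies GROUP BY genre HAVING MIN(rating) > (SELECT AVG(rating) FROM movies)

Result:
(no rows)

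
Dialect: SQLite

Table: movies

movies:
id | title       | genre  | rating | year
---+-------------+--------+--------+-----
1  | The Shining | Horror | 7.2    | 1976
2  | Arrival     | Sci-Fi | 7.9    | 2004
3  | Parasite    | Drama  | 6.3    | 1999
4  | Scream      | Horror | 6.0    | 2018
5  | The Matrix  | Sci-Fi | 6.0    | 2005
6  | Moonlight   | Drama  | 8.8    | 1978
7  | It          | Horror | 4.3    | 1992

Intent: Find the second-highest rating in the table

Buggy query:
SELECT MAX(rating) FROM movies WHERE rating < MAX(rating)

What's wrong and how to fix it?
Bug: The inner MAX is an aggregate inside WHERE, which is not allowed

Fix: Compute the overall MAX in a subquery, then take MAX of rows below it

Corrected query:
SELECT MAX(rating) FROM movies WHERE rating < (SELECT MAX(rating) FROM movies)

Result:
MAX(rating)
-----------
7.9        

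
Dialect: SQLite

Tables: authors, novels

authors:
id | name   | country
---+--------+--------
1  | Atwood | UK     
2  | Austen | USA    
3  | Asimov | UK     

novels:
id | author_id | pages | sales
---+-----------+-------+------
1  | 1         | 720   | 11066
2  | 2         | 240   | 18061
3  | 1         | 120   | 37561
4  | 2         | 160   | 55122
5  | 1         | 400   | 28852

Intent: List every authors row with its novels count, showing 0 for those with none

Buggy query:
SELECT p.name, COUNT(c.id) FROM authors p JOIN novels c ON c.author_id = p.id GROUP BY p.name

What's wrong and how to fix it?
Bug: An inner join excludes parents with zero children

Fix: Switch to LEFT JOIN to retain unmatched parent rows

Corrected query:
SELECT p.name, COUNT(c.id) FROM authors p LEFT JOIN novels c ON c.author_id = p.id GROUP BY p.name

Result:
name   | COUNT(c.id)
-------+------------
Asimov | 0          
Atwood | 3          
Austen | 2          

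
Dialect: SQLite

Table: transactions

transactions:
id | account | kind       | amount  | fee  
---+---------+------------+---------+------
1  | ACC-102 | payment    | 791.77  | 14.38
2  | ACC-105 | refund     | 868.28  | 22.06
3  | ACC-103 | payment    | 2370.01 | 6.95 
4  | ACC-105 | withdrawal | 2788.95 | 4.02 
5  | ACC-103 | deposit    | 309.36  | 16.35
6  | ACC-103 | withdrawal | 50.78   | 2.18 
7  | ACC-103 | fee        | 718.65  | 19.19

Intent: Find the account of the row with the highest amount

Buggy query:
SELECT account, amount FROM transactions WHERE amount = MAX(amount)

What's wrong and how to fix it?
Bug: MAX(amount) is an aggregate and cannot be used directly in WHERE

Fix: Wrap MAX in a scalar subquery so WHERE compares against a single value

Corrected query:
SELECT account, amount FROM transactions WHERE amount = (SELECT MAX(amount) FROM transactions)

Result:
account | amount 
--------+--------
ACC-105 | 2788.95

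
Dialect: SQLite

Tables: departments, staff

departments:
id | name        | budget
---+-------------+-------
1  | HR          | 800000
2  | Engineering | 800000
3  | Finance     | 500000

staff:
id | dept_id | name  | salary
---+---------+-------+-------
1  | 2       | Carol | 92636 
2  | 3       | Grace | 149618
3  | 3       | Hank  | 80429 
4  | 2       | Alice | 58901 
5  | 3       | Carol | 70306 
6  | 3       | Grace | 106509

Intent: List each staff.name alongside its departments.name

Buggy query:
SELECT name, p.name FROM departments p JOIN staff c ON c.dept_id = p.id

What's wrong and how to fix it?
Bug: 'name' exists in both joined tables, so the database can't tell which one is meant

Fix: Qualify the column with its table alias (c.name)

Corrected query:
SELECT c.name, p.name FROM departments p JOIN staff c ON c.dept_id = p.id

Result:
name  | name       
------+------------
Carol | Engineering
Grace | Finance    
Hank  | Finance    
Alice | Engineering
Carol | Finance    
Grace | Finance    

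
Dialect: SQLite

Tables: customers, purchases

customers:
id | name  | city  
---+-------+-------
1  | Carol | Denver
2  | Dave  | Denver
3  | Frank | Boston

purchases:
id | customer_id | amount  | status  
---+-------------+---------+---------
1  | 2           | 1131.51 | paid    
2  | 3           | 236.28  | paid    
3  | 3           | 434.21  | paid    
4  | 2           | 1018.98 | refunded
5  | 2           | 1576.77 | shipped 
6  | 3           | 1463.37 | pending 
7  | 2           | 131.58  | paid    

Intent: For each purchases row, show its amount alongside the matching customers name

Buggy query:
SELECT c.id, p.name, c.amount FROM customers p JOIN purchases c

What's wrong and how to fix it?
Bug: Missing join condition: each purchases row is matched to all customers rows instead of just its own

Fix: Specify the join condition linking the foreign key to the parent id

Corrected query:
SELECT c.id, p.name, c.amount FROM customers p JOIN purchases c ON c.customer_id = p.id

Result:
id | name  | amount 
---+-------+--------
1  | Dave  | 1131.51
2  | Frank | 236.28 
3  | Frank | 434.21 
4  | Dave  | 1018.98
5  | Dave  | 1576.77
6  | Frank | 1463.37
7  | Dave  | 131.58 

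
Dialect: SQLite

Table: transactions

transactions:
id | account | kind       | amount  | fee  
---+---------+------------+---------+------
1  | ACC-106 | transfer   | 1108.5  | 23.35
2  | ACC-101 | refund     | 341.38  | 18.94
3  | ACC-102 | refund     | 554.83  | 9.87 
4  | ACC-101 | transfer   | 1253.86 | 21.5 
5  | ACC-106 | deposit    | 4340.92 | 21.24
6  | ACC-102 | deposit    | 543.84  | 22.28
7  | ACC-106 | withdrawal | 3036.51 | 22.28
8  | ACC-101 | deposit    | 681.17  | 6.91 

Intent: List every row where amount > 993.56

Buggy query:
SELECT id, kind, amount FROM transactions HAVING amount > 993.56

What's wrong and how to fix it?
Bug: HAVING filters the output of aggregation, but this query has no GROUP BY and no aggregate functions, so SQLite rejects it (HAVING clause on a non-aggregate query); the condition here is per row

Fix: Replace HAVING with WHERE since the condition applies to individual rows

Corrected query:
SELECT id, kind, amount FROM transactions WHERE amount > 993.56

Result:
id | kind       | amount 
---+------------+--------
1  | transfer   | 1108.5 
4  | transfer   | 1253.86
5  | deposit    | 4340.92
7  | withdrawal | 3036.51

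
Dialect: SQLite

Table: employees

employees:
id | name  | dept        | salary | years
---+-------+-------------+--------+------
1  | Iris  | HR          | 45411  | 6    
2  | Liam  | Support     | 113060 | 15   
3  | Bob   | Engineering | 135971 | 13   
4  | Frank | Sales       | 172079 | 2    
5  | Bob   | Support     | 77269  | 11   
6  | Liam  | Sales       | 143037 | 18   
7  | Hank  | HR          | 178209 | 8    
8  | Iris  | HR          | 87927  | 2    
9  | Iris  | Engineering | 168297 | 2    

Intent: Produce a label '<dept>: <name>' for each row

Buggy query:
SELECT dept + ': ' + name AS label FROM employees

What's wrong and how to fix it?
Bug: '+' is numeric addition; on text columns SQLite converts them to 0 instead of concatenating

Fix: Replace + with || to concatenate text

Corrected query:
SELECT dept || ': ' || name AS label FROM employees

Result:
label            
-----------------
HR: Iris         
Support: Liam    
Engineering: Bob 
Sales: Frank     
Support: Bob     
Sales: Liam      
HR: Hank         
HR: Iris         
Engineering: Iris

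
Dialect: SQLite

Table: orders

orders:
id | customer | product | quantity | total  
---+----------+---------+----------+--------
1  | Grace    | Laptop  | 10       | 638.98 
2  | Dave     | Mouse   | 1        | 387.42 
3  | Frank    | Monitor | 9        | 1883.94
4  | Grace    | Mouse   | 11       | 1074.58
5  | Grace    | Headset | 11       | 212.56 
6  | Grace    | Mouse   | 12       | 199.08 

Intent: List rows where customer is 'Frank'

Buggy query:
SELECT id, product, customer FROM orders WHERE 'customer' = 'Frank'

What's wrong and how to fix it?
Bug: 'customer' in single quotes is a string literal, not the column; the comparison is literal-vs-literal and never true

Fix: Remove the quotes around the column name (or use double quotes for an identifier)

Corrected query:
SELECT id, product, customer FROM orders WHERE customer = 'Frank'

Result:
id | product | customer
---+---------+---------
3  | Monitor | Frank   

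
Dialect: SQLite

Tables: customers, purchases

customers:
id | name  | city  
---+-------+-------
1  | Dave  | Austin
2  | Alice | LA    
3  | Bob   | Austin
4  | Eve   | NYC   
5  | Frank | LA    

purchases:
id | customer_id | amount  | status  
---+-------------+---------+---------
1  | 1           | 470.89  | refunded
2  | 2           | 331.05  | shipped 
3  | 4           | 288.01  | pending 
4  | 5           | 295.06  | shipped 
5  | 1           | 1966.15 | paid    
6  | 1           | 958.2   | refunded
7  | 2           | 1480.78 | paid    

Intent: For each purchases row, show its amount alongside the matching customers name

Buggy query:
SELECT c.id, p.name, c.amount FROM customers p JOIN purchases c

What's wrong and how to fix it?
Bug: Missing join condition: each purchases row is matched to all customers rows instead of just its own

Fix: Add ON c.customer_id = p.id to the JOIN

Corrected query:
SELECT c.id, p.name, c.amount FROM customers p JOIN purchases c ON c.customer_id = p.id

Result:
id | name  | amount 
---+-------+--------
1  | Dave  | 470.89 
2  | Alice | 331.05 
3  | Eve   | 288.01 
4  | Frank | 295.06 
5  | Dave  | 1966.15
6  | Dave  | 958.2  
7  | Alice | 1480.78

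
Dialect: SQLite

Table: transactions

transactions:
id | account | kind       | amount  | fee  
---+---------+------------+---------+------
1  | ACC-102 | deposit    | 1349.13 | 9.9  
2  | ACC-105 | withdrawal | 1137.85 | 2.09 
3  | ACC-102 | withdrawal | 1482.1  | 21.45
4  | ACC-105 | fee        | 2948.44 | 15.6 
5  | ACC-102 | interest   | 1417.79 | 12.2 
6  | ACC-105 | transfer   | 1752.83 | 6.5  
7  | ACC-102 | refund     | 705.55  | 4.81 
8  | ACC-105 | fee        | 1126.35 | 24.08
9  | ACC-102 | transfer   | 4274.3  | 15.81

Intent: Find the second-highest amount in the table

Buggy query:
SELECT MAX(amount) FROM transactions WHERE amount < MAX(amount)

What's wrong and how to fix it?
Bug: MAX(amount) on the right of the comparison is an aggregate-in-WHERE error

Fix: Put the inner MAX in a scalar subquery

Corrected query:
SELECT MAX(amount) FROM transactions WHERE amount < (SELECT MAX(amount) FROM transactions)

Result:
MAX(amount)
-----------
2948.44    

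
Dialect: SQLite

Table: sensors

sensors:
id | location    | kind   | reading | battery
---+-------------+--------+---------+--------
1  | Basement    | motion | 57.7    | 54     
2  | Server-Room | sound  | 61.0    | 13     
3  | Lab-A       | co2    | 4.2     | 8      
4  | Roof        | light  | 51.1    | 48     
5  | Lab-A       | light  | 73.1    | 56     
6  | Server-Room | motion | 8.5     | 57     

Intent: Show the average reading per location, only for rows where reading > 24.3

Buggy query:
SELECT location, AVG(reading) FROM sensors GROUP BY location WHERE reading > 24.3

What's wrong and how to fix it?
Bug: Row-level WHERE must come before GROUP BY in the clause order

Fix: Move the WHERE clause before GROUP BY

Corrected query:
SELECT location, AVG(reading) FROM sensors WHERE reading > 24.3 GROUP BY location

Result:
location    | AVG(reading)
------------+-------------
Basement    | 57.7        
Lab-A       | 73.1        
Roof        | 51.1        
Server-Room | 61          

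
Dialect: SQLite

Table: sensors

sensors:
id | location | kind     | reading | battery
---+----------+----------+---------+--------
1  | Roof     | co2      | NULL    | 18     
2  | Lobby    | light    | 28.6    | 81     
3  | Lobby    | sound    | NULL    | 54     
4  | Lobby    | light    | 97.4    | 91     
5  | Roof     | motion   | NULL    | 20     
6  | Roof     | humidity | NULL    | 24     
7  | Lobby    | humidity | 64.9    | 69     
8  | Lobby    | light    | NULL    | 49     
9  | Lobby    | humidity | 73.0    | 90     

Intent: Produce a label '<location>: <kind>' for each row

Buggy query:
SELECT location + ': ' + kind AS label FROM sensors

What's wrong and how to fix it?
Bug: '+' is numeric addition; on text columns SQLite converts them to 0 instead of concatenating

Fix: Replace + with || to concatenate text

Corrected query:
SELECT location || ': ' || kind AS label FROM sensors

Result:
label          
---------------
Roof: co2      
Lobby: light   
Lobby: sound   
Lobby: light   
Roof: motion   
Roof: humidity 
Lobby: humidity
Lobby: light   
Lobby: humidity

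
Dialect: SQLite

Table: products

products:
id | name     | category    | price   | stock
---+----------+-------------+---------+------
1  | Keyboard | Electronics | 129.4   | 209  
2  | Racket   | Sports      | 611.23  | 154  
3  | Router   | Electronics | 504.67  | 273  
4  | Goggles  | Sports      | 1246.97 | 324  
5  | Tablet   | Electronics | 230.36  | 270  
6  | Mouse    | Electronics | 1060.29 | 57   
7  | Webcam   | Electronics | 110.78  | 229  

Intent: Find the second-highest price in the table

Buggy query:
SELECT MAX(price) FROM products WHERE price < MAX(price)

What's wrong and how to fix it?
Bug: MAX(price) on the right of the comparison is an aggregate-in-WHERE error

Fix: Compute the overall MAX in a subquery, then take MAX of rows below it

Corrected query:
SELECT MAX(price) FROM products WHERE price < (SELECT MAX(price) FROM products)

Result:
MAX(price)
----------
1060.29   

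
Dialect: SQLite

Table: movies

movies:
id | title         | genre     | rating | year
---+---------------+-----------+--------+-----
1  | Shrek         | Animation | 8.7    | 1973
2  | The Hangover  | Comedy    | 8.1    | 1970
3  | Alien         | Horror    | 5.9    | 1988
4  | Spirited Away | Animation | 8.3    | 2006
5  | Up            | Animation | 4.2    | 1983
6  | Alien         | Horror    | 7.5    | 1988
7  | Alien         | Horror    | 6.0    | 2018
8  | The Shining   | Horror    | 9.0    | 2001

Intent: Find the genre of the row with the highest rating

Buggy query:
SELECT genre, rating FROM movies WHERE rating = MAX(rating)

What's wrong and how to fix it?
Bug: WHERE is evaluated per row; an aggregate over the whole table isn't defined there

Fix: Use a subquery: WHERE rating = (SELECT MAX(rating) FROM movies)

Corrected query:
SELECT genre, rating FROM movies WHERE rating = (SELECT MAX(rating) FROM movies)

Result:
genre  | rating
-------+-------
Horror | 9     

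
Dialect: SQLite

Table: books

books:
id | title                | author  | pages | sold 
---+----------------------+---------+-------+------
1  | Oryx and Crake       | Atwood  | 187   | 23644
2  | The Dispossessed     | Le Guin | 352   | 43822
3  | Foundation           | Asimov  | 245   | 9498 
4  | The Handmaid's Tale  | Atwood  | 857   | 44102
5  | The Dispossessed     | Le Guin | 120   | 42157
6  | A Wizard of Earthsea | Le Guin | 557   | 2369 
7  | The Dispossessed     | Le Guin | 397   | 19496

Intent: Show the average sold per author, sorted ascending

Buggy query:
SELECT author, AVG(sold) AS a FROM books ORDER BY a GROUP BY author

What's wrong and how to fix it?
Bug: ORDER BY appears before GROUP BY; SQL clause order requires GROUP BY first

Fix: Move ORDER BY to the end, after GROUP BY

Corrected query:
SELECT author, AVG(sold) AS a FROM books GROUP BY author ORDER BY a

Result:
author  | a    
--------+------
Asimov  | 9498 
Le Guin | 26961
Atwood  | 33873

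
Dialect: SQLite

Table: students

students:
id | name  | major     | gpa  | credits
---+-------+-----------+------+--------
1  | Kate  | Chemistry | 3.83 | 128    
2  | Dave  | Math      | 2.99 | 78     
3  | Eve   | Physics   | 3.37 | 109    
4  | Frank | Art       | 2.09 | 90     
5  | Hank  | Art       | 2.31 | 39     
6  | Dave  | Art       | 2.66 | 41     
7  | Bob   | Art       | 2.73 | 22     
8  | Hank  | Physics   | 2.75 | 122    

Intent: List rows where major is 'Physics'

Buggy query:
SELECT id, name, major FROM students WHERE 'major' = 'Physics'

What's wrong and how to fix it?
Bug: Single quotes denote string literals in SQL; the column name is being compared as a constant string

Fix: Reference the column as major without single quotes

Corrected query:
SELECT id, name, major FROM students WHERE major = 'Physics'

Result:
id | name | major  
---+------+--------
3  | Eve  | Physics
8  | Hank | Physics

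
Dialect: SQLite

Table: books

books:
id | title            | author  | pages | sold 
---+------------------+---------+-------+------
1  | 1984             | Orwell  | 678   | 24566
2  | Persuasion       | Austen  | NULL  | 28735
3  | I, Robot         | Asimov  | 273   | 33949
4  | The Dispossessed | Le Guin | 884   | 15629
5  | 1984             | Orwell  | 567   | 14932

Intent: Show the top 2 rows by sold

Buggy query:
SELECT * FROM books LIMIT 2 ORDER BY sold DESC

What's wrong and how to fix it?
Bug: LIMIT must come after ORDER BY

Fix: Sort with ORDER BY, then apply LIMIT

Corrected query:
SELECT * FROM books ORDER BY sold DESC LIMIT 2

Result:
id | title      | author | pages | sold 
---+------------+--------+-------+------
3  | I, Robot   | Asimov | 273   | 33949
2  | Persuasion | Austen | NULL  | 28735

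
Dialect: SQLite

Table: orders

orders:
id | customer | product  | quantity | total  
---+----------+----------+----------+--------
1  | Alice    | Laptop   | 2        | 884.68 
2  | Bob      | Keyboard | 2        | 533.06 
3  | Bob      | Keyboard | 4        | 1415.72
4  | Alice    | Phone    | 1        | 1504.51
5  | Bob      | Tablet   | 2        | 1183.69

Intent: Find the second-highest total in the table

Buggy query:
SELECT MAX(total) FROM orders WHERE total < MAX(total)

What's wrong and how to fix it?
Bug: MAX(total) on the right of the comparison is an aggregate-in-WHERE error

Fix: Put the inner MAX in a scalar subquery

Corrected query:
SELECT MAX(total) FROM orders WHERE total < (SELECT MAX(total) FROM orders)

Result:
MAX(total)
----------
1415.72   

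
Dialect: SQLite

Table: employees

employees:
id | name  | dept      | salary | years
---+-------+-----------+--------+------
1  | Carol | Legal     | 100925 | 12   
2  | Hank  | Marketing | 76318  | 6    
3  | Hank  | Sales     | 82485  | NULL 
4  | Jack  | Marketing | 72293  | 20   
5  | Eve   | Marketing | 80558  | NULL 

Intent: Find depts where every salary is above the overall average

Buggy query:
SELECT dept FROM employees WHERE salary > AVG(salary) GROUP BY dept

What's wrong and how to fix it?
Bug: AVG() is an aggregate; it can't sit directly in WHERE

Fix: Use a subquery for AVG and a HAVING MIN(...) filter so the condition holds for every row in the group

Corrected query:
SELECT dept FROM employees GROUP BY dept HAVING MIN(salary) > (SELECT AVG(salary) FROM employees)

Result:
dept 
-----
Legal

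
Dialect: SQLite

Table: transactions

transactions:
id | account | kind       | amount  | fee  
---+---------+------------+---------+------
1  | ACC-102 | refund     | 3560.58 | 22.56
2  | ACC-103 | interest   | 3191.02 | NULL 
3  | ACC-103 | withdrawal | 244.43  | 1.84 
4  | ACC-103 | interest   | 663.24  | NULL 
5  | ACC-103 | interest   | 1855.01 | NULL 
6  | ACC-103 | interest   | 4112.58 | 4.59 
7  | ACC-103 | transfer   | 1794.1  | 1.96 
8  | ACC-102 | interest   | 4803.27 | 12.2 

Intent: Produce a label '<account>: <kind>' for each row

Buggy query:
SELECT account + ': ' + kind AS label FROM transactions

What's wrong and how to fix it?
Bug: SQLite uses || for string concatenation; + coerces text to numbers (yielding 0)

Fix: Use the || operator for string concatenation

Corrected query:
SELECT account || ': ' || kind AS label FROM transactions

Result:
label              
-------------------
ACC-102: refund    
ACC-103: interest  
ACC-103: withdrawal
ACC-103: interest  
ACC-103: interest  
ACC-103: interest  
ACC-103: transfer  
ACC-102: interest  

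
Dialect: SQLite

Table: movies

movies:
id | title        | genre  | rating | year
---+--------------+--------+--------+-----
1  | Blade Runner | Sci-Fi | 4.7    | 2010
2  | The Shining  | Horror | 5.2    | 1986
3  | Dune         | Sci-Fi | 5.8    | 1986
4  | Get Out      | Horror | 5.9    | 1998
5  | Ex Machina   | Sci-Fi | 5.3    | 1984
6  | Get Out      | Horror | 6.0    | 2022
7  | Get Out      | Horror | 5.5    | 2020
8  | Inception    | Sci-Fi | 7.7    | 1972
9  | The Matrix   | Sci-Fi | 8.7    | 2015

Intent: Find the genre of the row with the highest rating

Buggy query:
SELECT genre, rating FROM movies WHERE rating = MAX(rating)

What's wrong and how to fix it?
Bug: MAX(rating) is an aggregate and cannot be used directly in WHERE

Fix: Wrap MAX in a scalar subquery so WHERE compares against a single value

Corrected query:
SELECT genre, rating FROM movies WHERE rating = (SELECT MAX(rating) FROM movies)

Result:
genre  | rating
-------+-------
Sci-Fi | 8.7   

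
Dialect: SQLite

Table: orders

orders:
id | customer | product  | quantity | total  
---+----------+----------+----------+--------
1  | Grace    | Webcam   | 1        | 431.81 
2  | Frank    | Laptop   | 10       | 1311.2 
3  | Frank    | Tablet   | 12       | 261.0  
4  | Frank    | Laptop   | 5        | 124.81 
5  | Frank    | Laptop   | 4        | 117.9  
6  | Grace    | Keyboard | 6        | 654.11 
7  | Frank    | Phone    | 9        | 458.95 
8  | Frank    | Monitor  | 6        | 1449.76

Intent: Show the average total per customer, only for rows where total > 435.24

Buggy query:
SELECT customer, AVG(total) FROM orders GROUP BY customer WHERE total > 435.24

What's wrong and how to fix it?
Bug: WHERE cannot follow GROUP BY

Fix: Place WHERE between FROM and GROUP BY

Corrected query:
SELECT customer, AVG(total) FROM orders WHERE total > 435.24 GROUP BY customer

Result:
customer | AVG(total) 
---------+------------
Frank    | 1073.303333
Grace    | 654.11     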